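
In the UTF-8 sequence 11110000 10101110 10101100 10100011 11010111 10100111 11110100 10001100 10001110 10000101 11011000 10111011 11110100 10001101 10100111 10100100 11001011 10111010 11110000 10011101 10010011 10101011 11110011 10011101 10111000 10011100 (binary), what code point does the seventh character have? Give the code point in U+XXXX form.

Offset 0: leading byte 0xF0 = 11110000 → 4-byte char #1 = F0 AE AC A3.
Offset 4: leading byte 0xD7 = 11010111 → 2-byte char #2 = D7 A7.
Offset 6: leading byte 0xF4 = 11110100 → 4-byte char #3 = F4 8C 8E 85.
Offset 10: leading byte 0xD8 = 11011000 → 2-byte char #4 = D8 BB.
Offset 12: leading byte 0xF4 = 11110100 → 4-byte char #5 = F4 8D A7 A4.
Offset 16: leading byte 0xCB = 11001011 → 2-byte char #6 = CB BA.
Offset 18: leading byte 0xF0 = 11110000 → 4-byte char #7 = F0 9D 93 AB.
Leading byte 0xF0 = 11110000 matches 11110xxx → 4-byte sequence.
Byte 1: 0xF0 = 11110000, payload 000 (3 bits).
Byte 2: 0x9D = 10011101 (10xxxxxx ✓), payload 011101.
Byte 3: 0x93 = 10010011 (10xxxxxx ✓), payload 010011.
Byte 4: 0xAB = 10101011 (10xxxxxx ✓), payload 101011.
Concatenate: 000011101010011101011 = 0x1D4EB (21 bits → U+1D4EB).

U+1D4EB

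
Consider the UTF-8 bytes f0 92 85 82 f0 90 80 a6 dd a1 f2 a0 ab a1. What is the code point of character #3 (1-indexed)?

U+0761

Offset 0: leading byte 0xF0 = 11110000 → 4-byte char #1 = F0 92 85 82.
Offset 4: leading byte 0xF0 = 11110000 → 4-byte char #2 = F0 90 80 A6.
Offset 8: leading byte 0xDD = 11011101 → 2-byte char #3 = DD A1.
Leading byte 0xDD = 11011101 matches 110xxxxx → 2-byte sequence.
Byte 1: 0xDD = 11011101, payload 11101 (5 bits).
Byte 2: 0xA1 = 10100001 (10xxxxxx ✓), payload 100001.
Concatenate: 11101100001 = 0x761 (11 bits → U+0761).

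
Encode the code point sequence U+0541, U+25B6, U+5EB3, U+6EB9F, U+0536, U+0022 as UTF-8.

U+0541: 2-byte form → D5 81.
U+25B6: 3-byte form → E2 96 B6.
U+5EB3: 3-byte form → E5 BA B3.
U+6EB9F: 4-byte form → F1 AE AE 9F.
U+0536: 2-byte form → D4 B6.
U+0022: 1-byte form → 22.
Concatenated (15 bytes): D5 81 E2 96 B6 E5 BA B3 F1 AE AE 9F D4 B6 22.

D5 81 E2 96 B6 E5 BA B3 F1 AE AE 9F D4 B6 22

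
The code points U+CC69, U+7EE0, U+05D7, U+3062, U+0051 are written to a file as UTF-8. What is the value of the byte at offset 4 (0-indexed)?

U+CC69 → 3-byte form EC B1 A9 at offsets 0–2.
U+7EE0 → 3-byte form E7 BB A0 at offsets 3–5.
Offset 4 falls in char 2's range; it's byte 2 of E7 BB A0 = 0xBB.

0xBB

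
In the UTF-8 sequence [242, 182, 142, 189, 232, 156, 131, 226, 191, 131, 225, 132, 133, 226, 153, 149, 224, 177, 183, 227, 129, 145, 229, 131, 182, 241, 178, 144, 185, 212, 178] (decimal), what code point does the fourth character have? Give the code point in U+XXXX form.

Offset 0: leading byte 0xF2 = 11110010 → 4-byte char #1 = F2 B6 8E BD.
Offset 4: leading byte 0xE8 = 11101000 → 3-byte char #2 = E8 9C 83.
Offset 7: leading byte 0xE2 = 11100010 → 3-byte char #3 = E2 BF 83.
Offset 10: leading byte 0xE1 = 11100001 → 3-byte char #4 = E1 84 85.
Leading byte 0xE1 = 11100001 matches 1110xxxx → 3-byte sequence.
Byte 1: 0xE1 = 11100001, payload 0001 (4 bits).
Byte 2: 0x84 = 10000100 (10xxxxxx ✓), payload 000100.
Byte 3: 0x85 = 10000101 (10xxxxxx ✓), payload 000101.
Concatenate: 0001000100000101 = 0x1105 (16 bits → U+1105).

U+1105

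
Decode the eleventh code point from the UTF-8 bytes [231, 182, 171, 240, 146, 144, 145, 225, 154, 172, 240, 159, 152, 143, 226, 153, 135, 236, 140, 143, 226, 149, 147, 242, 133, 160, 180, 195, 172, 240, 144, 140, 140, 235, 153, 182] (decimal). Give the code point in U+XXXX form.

Offset 0: leading byte 0xE7 = 11100111 → 3-byte char #1 = E7 B6 AB.
Offset 3: leading byte 0xF0 = 11110000 → 4-byte char #2 = F0 92 90 91.
Offset 7: leading byte 0xE1 = 11100001 → 3-byte char #3 = E1 9A AC.
Offset 10: leading byte 0xF0 = 11110000 → 4-byte char #4 = F0 9F 98 8F.
Offset 14: leading byte 0xE2 = 11100010 → 3-byte char #5 = E2 99 87.
Offset 17: leading byte 0xEC = 11101100 → 3-byte char #6 = EC 8C 8F.
Offset 20: leading byte 0xE2 = 11100010 → 3-byte char #7 = E2 95 93.
Offset 23: leading byte 0xF2 = 11110010 → 4-byte char #8 = F2 85 A0 B4.
Offset 27: leading byte 0xC3 = 11000011 → 2-byte char #9 = C3 AC.
Offset 29: leading byte 0xF0 = 11110000 → 4-byte char #10 = F0 90 8C 8C.
Offset 33: leading byte 0xEB = 11101011 → 3-byte char #11 = EB 99 B6.
Leading byte 0xEB = 11101011 matches 1110xxxx → 3-byte sequence.
Byte 1: 0xEB = 11101011, payload 1011 (4 bits).
Byte 2: 0x99 = 10011001 (10xxxxxx ✓), payload 011001.
Byte 3: 0xB6 = 10110110 (10xxxxxx ✓), payload 110110.
Concatenate: 1011011001110110 = 0xB676 (16 bits → U+B676).

U+B676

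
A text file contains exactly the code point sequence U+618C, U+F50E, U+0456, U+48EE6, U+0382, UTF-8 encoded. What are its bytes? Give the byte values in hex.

E6 86 8C EF 94 8E D1 96 F1 88 BB A6 CE 82

U+618C: 3-byte form → E6 86 8C.
U+F50E: 3-byte form → EF 94 8E.
U+0456: 2-byte form → D1 96.
U+48EE6: 4-byte form → F1 88 BB A6.
U+0382: 2-byte form → CE 82.
Concatenated (14 bytes): E6 86 8C EF 94 8E D1 96 F1 88 BB A6 CE 82.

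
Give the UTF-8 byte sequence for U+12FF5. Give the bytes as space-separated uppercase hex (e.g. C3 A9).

U+12FF5 = 0x12FF5 = 77813 decimal. In range U+10000–U+10FFFF → 4-byte form: 11110xxx 10xxxxxx 10xxxxxx 10xxxxxx.
Binary (21 bits): 000010010111111110101.
Split 3+6+6+6: 000 | 010010 | 111111 | 110101.
Byte 1: 11110000 = 0xF0.
Byte 2: 10010010 = 0x92.
Byte 3: 10111111 = 0xBF.
Byte 4: 10110101 = 0xB5.

F0 92 BF B5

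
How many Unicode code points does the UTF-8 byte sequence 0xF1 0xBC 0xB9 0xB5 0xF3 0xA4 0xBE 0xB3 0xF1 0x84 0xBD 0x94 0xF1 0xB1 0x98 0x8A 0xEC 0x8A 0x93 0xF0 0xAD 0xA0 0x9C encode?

Byte at offset 0: 0xF1 = 11110001 → 4-byte char (#1). Advance 4.
Byte at offset 4: 0xF3 = 11110011 → 4-byte char (#2). Advance 4.
Byte at offset 8: 0xF1 = 11110001 → 4-byte char (#3). Advance 4.
Byte at offset 12: 0xF1 = 11110001 → 4-byte char (#4). Advance 4.
Byte at offset 16: 0xEC = 11101100 → 3-byte char (#5). Advance 3.
Byte at offset 19: 0xF0 = 11110000 → 4-byte char (#6). Advance 4.
Reached end at offset 23 after 6 code points.

6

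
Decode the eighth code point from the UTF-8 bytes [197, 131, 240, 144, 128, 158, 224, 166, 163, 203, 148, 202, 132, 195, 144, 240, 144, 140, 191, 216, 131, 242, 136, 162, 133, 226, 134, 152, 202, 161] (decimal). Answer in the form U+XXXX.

Offset 0: leading byte 0xC5 = 11000101 → 2-byte char #1 = C5 83.
Offset 2: leading byte 0xF0 = 11110000 → 4-byte char #2 = F0 90 80 9E.
Offset 6: leading byte 0xE0 = 11100000 → 3-byte char #3 = E0 A6 A3.
Offset 9: leading byte 0xCB = 11001011 → 2-byte char #4 = CB 94.
Offset 11: leading byte 0xCA = 11001010 → 2-byte char #5 = CA 84.
Offset 13: leading byte 0xC3 = 11000011 → 2-byte char #6 = C3 90.
Offset 15: leading byte 0xF0 = 11110000 → 4-byte char #7 = F0 90 8C BF.
Offset 19: leading byte 0xD8 = 11011000 → 2-byte char #8 = D8 83.
Leading byte 0xD8 = 11011000 matches 110xxxxx → 2-byte sequence.
Byte 1: 0xD8 = 11011000, payload 11000 (5 bits).
Byte 2: 0x83 = 10000011 (10xxxxxx ✓), payload 000011.
Concatenate: 11000000011 = 0x603 (11 bits → U+0603).

U+0603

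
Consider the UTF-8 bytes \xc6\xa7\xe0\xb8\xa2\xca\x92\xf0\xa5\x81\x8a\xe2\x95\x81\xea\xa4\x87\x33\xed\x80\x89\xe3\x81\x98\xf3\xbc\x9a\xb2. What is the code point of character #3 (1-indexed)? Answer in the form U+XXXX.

Offset 0: leading byte 0xC6 = 11000110 → 2-byte char #1 = C6 A7.
Offset 2: leading byte 0xE0 = 11100000 → 3-byte char #2 = E0 B8 A2.
Offset 5: leading byte 0xCA = 11001010 → 2-byte char #3 = CA 92.
Leading byte 0xCA = 11001010 matches 110xxxxx → 2-byte sequence.
Byte 1: 0xCA = 11001010, payload 01010 (5 bits).
Byte 2: 0x92 = 10010010 (10xxxxxx ✓), payload 010010.
Concatenate: 01010010010 = 0x292 (11 bits → U+0292).

U+0292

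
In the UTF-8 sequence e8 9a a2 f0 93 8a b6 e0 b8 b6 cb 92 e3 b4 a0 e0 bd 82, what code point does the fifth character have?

U+3D20

Offset 0: leading byte 0xE8 = 11101000 → 3-byte char #1 = E8 9A A2.
Offset 3: leading byte 0xF0 = 11110000 → 4-byte char #2 = F0 93 8A B6.
Offset 7: leading byte 0xE0 = 11100000 → 3-byte char #3 = E0 B8 B6.
Offset 10: leading byte 0xCB = 11001011 → 2-byte char #4 = CB 92.
Offset 12: leading byte 0xE3 = 11100011 → 3-byte char #5 = E3 B4 A0.
Leading byte 0xE3 = 11100011 matches 1110xxxx → 3-byte sequence.
Byte 1: 0xE3 = 11100011, payload 0011 (4 bits).
Byte 2: 0xB4 = 10110100 (10xxxxxx ✓), payload 110100.
Byte 3: 0xA0 = 10100000 (10xxxxxx ✓), payload 100000.
Concatenate: 0011110100100000 = 0x3D20 (16 bits → U+3D20).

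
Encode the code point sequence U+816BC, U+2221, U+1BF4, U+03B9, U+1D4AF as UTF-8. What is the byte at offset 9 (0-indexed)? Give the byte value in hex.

0xB4

U+816BC → 4-byte form F2 81 9A BC at offsets 0–3.
U+2221 → 3-byte form E2 88 A1 at offsets 4–6.
U+1BF4 → 3-byte form E1 AF B4 at offsets 7–9.
Offset 9 falls in char 3's range; it's byte 3 of E1 AF B4 = 0xB4.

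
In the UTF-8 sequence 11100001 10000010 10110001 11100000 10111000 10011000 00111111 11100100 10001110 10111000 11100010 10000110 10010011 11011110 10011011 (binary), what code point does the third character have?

Offset 0: leading byte 0xE1 = 11100001 → 3-byte char #1 = E1 82 B1.
Offset 3: leading byte 0xE0 = 11100000 → 3-byte char #2 = E0 B8 98.
Offset 6: leading byte 0x3F = 00111111 → 1-byte char #3 = 3F.
Leading byte 0x3F = 00111111 matches 0xxxxxxx → 1-byte sequence.
Byte 1: 0x3F = 00111111, payload 0111111 (7 bits).
Concatenate: 0111111 = 0x3F (7 bits → U+003F).

U+003F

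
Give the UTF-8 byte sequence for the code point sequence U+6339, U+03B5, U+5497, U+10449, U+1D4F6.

E6 8C B9 CE B5 E5 92 97 F0 90 91 89 F0 9D 93 B6

U+6339: 3-byte form → E6 8C B9.
U+03B5: 2-byte form → CE B5.
U+5497: 3-byte form → E5 92 97.
U+10449: 4-byte form → F0 90 91 89.
U+1D4F6: 4-byte form → F0 9D 93 B6.
Concatenated (16 bytes): E6 8C B9 CE B5 E5 92 97 F0 90 91 89 F0 9D 93 B6.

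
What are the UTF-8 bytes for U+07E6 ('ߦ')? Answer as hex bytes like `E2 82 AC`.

DF A6

U+07E6 = 0x7E6 = 2022 decimal. In range U+0080–U+07FF → 2-byte form: 110xxxxx 10xxxxxx.
Binary (11 bits): 11111100110.
Split 5+6: 11111 | 100110.
Byte 1: 11011111 = 0xDF.
Byte 2: 10100110 = 0xA6.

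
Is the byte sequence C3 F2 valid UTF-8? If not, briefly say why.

invalid (non-continuation byte where continuation expected)

Leading byte 0xC3 = 11000011 → 2-byte form.
Byte 2 is 0xF2 = 11110010, which is not 10xxxxxx — expected a continuation byte.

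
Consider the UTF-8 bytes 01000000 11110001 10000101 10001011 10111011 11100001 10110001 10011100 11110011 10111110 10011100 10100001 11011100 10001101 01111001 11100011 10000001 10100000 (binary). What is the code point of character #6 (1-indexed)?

Offset 0: leading byte 0x40 = 01000000 → 1-byte char #1 = 40.
Offset 1: leading byte 0xF1 = 11110001 → 4-byte char #2 = F1 85 8B BB.
Offset 5: leading byte 0xE1 = 11100001 → 3-byte char #3 = E1 B1 9C.
Offset 8: leading byte 0xF3 = 11110011 → 4-byte char #4 = F3 BE 9C A1.
Offset 12: leading byte 0xDC = 11011100 → 2-byte char #5 = DC 8D.
Offset 14: leading byte 0x79 = 01111001 → 1-byte char #6 = 79.
Leading byte 0x79 = 01111001 matches 0xxxxxxx → 1-byte sequence.
Byte 1: 0x79 = 01111001, payload 1111001 (7 bits).
Concatenate: 1111001 = 0x79 (7 bits → U+0079).

U+0079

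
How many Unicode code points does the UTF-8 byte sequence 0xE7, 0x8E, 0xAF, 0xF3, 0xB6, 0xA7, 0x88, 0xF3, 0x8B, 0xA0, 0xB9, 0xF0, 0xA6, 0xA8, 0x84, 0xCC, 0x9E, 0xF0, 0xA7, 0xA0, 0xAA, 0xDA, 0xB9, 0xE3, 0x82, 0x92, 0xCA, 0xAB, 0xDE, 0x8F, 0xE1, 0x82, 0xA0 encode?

Byte at offset 0: 0xE7 = 11100111 → 3-byte char (#1). Advance 3.
Byte at offset 3: 0xF3 = 11110011 → 4-byte char (#2). Advance 4.
Byte at offset 7: 0xF3 = 11110011 → 4-byte char (#3). Advance 4.
Byte at offset 11: 0xF0 = 11110000 → 4-byte char (#4). Advance 4.
Byte at offset 15: 0xCC = 11001100 → 2-byte char (#5). Advance 2.
Byte at offset 17: 0xF0 = 11110000 → 4-byte char (#6). Advance 4.
Byte at offset 21: 0xDA = 11011010 → 2-byte char (#7). Advance 2.
Byte at offset 23: 0xE3 = 11100011 → 3-byte char (#8). Advance 3.
Byte at offset 26: 0xCA = 11001010 → 2-byte char (#9). Advance 2.
Byte at offset 28: 0xDE = 11011110 → 2-byte char (#10). Advance 2.
Byte at offset 30: 0xE1 = 11100001 → 3-byte char (#11). Advance 3.
Reached end at offset 33 after 11 code points.

11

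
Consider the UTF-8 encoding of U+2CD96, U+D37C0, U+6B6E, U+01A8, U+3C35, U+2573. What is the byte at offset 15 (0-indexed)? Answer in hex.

0xB5

U+2CD96 → 4-byte form F0 AC B6 96 at offsets 0–3.
U+D37C0 → 4-byte form F3 93 9F 80 at offsets 4–7.
U+6B6E → 3-byte form E6 AD AE at offsets 8–10.
U+01A8 → 2-byte form C6 A8 at offsets 11–12.
U+3C35 → 3-byte form E3 B0 B5 at offsets 13–15.
Offset 15 falls in char 5's range; it's byte 3 of E3 B0 B5 = 0xB5.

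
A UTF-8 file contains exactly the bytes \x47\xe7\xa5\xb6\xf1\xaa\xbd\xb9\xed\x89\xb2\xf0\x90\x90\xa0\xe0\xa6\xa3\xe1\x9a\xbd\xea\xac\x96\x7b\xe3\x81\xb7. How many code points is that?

10

Byte at offset 0: 0x47 = 01000111 → 1-byte char (#1). Advance 1.
Byte at offset 1: 0xE7 = 11100111 → 3-byte char (#2). Advance 3.
Byte at offset 4: 0xF1 = 11110001 → 4-byte char (#3). Advance 4.
Byte at offset 8: 0xED = 11101101 → 3-byte char (#4). Advance 3.
Byte at offset 11: 0xF0 = 11110000 → 4-byte char (#5). Advance 4.
Byte at offset 15: 0xE0 = 11100000 → 3-byte char (#6). Advance 3.
Byte at offset 18: 0xE1 = 11100001 → 3-byte char (#7). Advance 3.
Byte at offset 21: 0xEA = 11101010 → 3-byte char (#8). Advance 3.
Byte at offset 24: 0x7B = 01111011 → 1-byte char (#9). Advance 1.
Byte at offset 25: 0xE3 = 11100011 → 3-byte char (#10). Advance 3.
Reached end at offset 28 after 10 code points.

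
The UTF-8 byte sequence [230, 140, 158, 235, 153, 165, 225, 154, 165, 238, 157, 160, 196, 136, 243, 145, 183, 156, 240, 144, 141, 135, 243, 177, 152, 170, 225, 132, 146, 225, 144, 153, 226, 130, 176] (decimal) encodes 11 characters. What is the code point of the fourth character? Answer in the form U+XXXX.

Offset 0: leading byte 0xE6 = 11100110 → 3-byte char #1 = E6 8C 9E.
Offset 3: leading byte 0xEB = 11101011 → 3-byte char #2 = EB 99 A5.
Offset 6: leading byte 0xE1 = 11100001 → 3-byte char #3 = E1 9A A5.
Offset 9: leading byte 0xEE = 11101110 → 3-byte char #4 = EE 9D A0.
Leading byte 0xEE = 11101110 matches 1110xxxx → 3-byte sequence.
Byte 1: 0xEE = 11101110, payload 1110 (4 bits).
Byte 2: 0x9D = 10011101 (10xxxxxx ✓), payload 011101.
Byte 3: 0xA0 = 10100000 (10xxxxxx ✓), payload 100000.
Concatenate: 1110011101100000 = 0xE760 (16 bits → U+E760).

U+E760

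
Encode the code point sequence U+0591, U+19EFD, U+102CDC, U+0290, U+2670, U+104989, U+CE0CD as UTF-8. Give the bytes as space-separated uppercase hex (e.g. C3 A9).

D6 91 F0 99 BB BD F4 82 B3 9C CA 90 E2 99 B0 F4 84 A6 89 F3 8E 83 8D

U+0591: 2-byte form → D6 91.
U+19EFD: 4-byte form → F0 99 BB BD.
U+102CDC: 4-byte form → F4 82 B3 9C.
U+0290: 2-byte form → CA 90.
U+2670: 3-byte form → E2 99 B0.
U+104989: 4-byte form → F4 84 A6 89.
U+CE0CD: 4-byte form → F3 8E 83 8D.
Concatenated (23 bytes): D6 91 F0 99 BB BD F4 82 B3 9C CA 90 E2 99 B0 F4 84 A6 89 F3 8E 83 8D.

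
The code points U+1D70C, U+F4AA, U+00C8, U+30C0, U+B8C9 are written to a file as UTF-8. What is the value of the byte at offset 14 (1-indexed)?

1-indexed offset 14 is 0-indexed offset 13.
U+1D70C → 4-byte form F0 9D 9C 8C at offsets 0–3.
U+F4AA → 3-byte form EF 92 AA at offsets 4–6.
U+00C8 → 2-byte form C3 88 at offsets 7–8.
U+30C0 → 3-byte form E3 83 80 at offsets 9–11.
U+B8C9 → 3-byte form EB A3 89 at offsets 12–14.
Offset 13 falls in char 5's range; it's byte 2 of EB A3 89 = 0xA3.

0xA3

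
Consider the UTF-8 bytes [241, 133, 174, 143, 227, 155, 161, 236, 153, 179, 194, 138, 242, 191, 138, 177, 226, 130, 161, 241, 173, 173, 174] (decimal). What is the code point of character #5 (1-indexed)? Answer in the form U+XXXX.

Offset 0: leading byte 0xF1 = 11110001 → 4-byte char #1 = F1 85 AE 8F.
Offset 4: leading byte 0xE3 = 11100011 → 3-byte char #2 = E3 9B A1.
Offset 7: leading byte 0xEC = 11101100 → 3-byte char #3 = EC 99 B3.
Offset 10: leading byte 0xC2 = 11000010 → 2-byte char #4 = C2 8A.
Offset 12: leading byte 0xF2 = 11110010 → 4-byte char #5 = F2 BF 8A B1.
Leading byte 0xF2 = 11110010 matches 11110xxx → 4-byte sequence.
Byte 1: 0xF2 = 11110010, payload 010 (3 bits).
Byte 2: 0xBF = 10111111 (10xxxxxx ✓), payload 111111.
Byte 3: 0x8A = 10001010 (10xxxxxx ✓), payload 001010.
Byte 4: 0xB1 = 10110001 (10xxxxxx ✓), payload 110001.
Concatenate: 010111111001010110001 = 0xBF2B1 (21 bits → U+BF2B1).

U+BF2B1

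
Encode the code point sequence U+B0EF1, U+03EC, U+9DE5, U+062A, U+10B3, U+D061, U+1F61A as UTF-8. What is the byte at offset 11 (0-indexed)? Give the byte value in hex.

U+B0EF1 → 4-byte form F2 B0 BB B1 at offsets 0–3.
U+03EC → 2-byte form CF AC at offsets 4–5.
U+9DE5 → 3-byte form E9 B7 A5 at offsets 6–8.
U+062A → 2-byte form D8 AA at offsets 9–10.
U+10B3 → 3-byte form E1 82 B3 at offsets 11–13.
Offset 11 falls in char 5's range; it's byte 1 of E1 82 B3 = 0xE1.

0xE1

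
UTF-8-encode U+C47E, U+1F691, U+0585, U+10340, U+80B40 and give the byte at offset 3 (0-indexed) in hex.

U+C47E → 3-byte form EC 91 BE at offsets 0–2.
U+1F691 → 4-byte form F0 9F 9A 91 at offsets 3–6.
Offset 3 falls in char 2's range; it's byte 1 of F0 9F 9A 91 = 0xF0.

0xF0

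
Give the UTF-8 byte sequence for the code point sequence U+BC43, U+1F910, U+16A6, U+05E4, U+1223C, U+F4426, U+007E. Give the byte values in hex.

U+BC43: 3-byte form → EB B1 83.
U+1F910: 4-byte form → F0 9F A4 90.
U+16A6: 3-byte form → E1 9A A6.
U+05E4: 2-byte form → D7 A4.
U+1223C: 4-byte form → F0 92 88 BC.
U+F4426: 4-byte form → F3 B4 90 A6.
U+007E: 1-byte form → 7E.
Concatenated (21 bytes): EB B1 83 F0 9F A4 90 E1 9A A6 D7 A4 F0 92 88 BC F3 B4 90 A6 7E.

EB B1 83 F0 9F A4 90 E1 9A A6 D7 A4 F0 92 88 BC F3 B4 90 A6 7E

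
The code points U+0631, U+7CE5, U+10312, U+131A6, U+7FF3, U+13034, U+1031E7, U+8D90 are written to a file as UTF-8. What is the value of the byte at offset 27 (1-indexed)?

1-indexed offset 27 is 0-indexed offset 26.
U+0631 → 2-byte form D8 B1 at offsets 0–1.
U+7CE5 → 3-byte form E7 B3 A5 at offsets 2–4.
U+10312 → 4-byte form F0 90 8C 92 at offsets 5–8.
U+131A6 → 4-byte form F0 93 86 A6 at offsets 9–12.
U+7FF3 → 3-byte form E7 BF B3 at offsets 13–15.
U+13034 → 4-byte form F0 93 80 B4 at offsets 16–19.
U+1031E7 → 4-byte form F4 83 87 A7 at offsets 20–23.
U+8D90 → 3-byte form E8 B6 90 at offsets 24–26.
Offset 26 falls in char 8's range; it's byte 3 of E8 B6 90 = 0x90.

0x90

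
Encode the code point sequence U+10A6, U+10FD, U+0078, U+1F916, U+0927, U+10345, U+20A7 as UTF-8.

U+10A6: 3-byte form → E1 82 A6.
U+10FD: 3-byte form → E1 83 BD.
U+0078: 1-byte form → 78.
U+1F916: 4-byte form → F0 9F A4 96.
U+0927: 3-byte form → E0 A4 A7.
U+10345: 4-byte form → F0 90 8D 85.
U+20A7: 3-byte form → E2 82 A7.
Concatenated (21 bytes): E1 82 A6 E1 83 BD 78 F0 9F A4 96 E0 A4 A7 F0 90 8D 85 E2 82 A7.

E1 82 A6 E1 83 BD 78 F0 9F A4 96 E0 A4 A7 F0 90 8D 85 E2 82 A7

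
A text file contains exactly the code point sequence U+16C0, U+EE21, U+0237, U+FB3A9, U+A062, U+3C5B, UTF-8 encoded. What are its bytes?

U+16C0: 3-byte form → E1 9B 80.
U+EE21: 3-byte form → EE B8 A1.
U+0237: 2-byte form → C8 B7.
U+FB3A9: 4-byte form → F3 BB 8E A9.
U+A062: 3-byte form → EA 81 A2.
U+3C5B: 3-byte form → E3 B1 9B.
Concatenated (18 bytes): E1 9B 80 EE B8 A1 C8 B7 F3 BB 8E A9 EA 81 A2 E3 B1 9B.

E1 9B 80 EE B8 A1 C8 B7 F3 BB 8E A9 EA 81 A2 E3 B1 9B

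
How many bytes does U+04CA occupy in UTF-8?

2

U+04CA = 0x4CA. UTF-8 uses 1 byte below 0x80, 2 below 0x800, 3 below 0x10000, 4 up to 0x10FFFF. 0x4CA is in U+0080–U+07FF → 2 bytes.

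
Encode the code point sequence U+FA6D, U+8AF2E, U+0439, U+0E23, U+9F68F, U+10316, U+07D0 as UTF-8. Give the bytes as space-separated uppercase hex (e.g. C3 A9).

EF A9 AD F2 8A BC AE D0 B9 E0 B8 A3 F2 9F 9A 8F F0 90 8C 96 DF 90

U+FA6D: 3-byte form → EF A9 AD.
U+8AF2E: 4-byte form → F2 8A BC AE.
U+0439: 2-byte form → D0 B9.
U+0E23: 3-byte form → E0 B8 A3.
U+9F68F: 4-byte form → F2 9F 9A 8F.
U+10316: 4-byte form → F0 90 8C 96.
U+07D0: 2-byte form → DF 90.
Concatenated (22 bytes): EF A9 AD F2 8A BC AE D0 B9 E0 B8 A3 F2 9F 9A 8F F0 90 8C 96 DF 90.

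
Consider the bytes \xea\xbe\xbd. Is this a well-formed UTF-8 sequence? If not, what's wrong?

Leading byte 0xEA = 11101010 → 3-byte form.
Continuation bytes 0xBE=10111110, 0xBD=10111101 all match 10xxxxxx.
Decoded value 0xAFBD is ≥ 0x800 (shortest form) and not a surrogate.

valid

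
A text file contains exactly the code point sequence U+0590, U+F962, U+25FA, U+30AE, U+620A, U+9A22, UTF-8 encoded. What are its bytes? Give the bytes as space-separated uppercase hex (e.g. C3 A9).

U+0590: 2-byte form → D6 90.
U+F962: 3-byte form → EF A5 A2.
U+25FA: 3-byte form → E2 97 BA.
U+30AE: 3-byte form → E3 82 AE.
U+620A: 3-byte form → E6 88 8A.
U+9A22: 3-byte form → E9 A8 A2.
Concatenated (17 bytes): D6 90 EF A5 A2 E2 97 BA E3 82 AE E6 88 8A E9 A8 A2.

D6 90 EF A5 A2 E2 97 BA E3 82 AE E6 88 8A E9 A8 A2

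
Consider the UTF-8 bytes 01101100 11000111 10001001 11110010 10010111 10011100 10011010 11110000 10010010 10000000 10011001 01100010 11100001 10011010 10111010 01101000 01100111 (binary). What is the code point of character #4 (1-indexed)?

U+12019

Offset 0: leading byte 0x6C = 01101100 → 1-byte char #1 = 6C.
Offset 1: leading byte 0xC7 = 11000111 → 2-byte char #2 = C7 89.
Offset 3: leading byte 0xF2 = 11110010 → 4-byte char #3 = F2 97 9C 9A.
Offset 7: leading byte 0xF0 = 11110000 → 4-byte char #4 = F0 92 80 99.
Leading byte 0xF0 = 11110000 matches 11110xxx → 4-byte sequence.
Byte 1: 0xF0 = 11110000, payload 000 (3 bits).
Byte 2: 0x92 = 10010010 (10xxxxxx ✓), payload 010010.
Byte 3: 0x80 = 10000000 (10xxxxxx ✓), payload 000000.
Byte 4: 0x99 = 10011001 (10xxxxxx ✓), payload 011001.
Concatenate: 000010010000000011001 = 0x12019 (21 bits → U+12019).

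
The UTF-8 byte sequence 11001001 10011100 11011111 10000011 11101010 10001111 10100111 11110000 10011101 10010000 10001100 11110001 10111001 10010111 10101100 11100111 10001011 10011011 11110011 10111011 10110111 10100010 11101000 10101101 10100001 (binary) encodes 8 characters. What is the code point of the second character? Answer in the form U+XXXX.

U+07C3

Offset 0: leading byte 0xC9 = 11001001 → 2-byte char #1 = C9 9C.
Offset 2: leading byte 0xDF = 11011111 → 2-byte char #2 = DF 83.
Leading byte 0xDF = 11011111 matches 110xxxxx → 2-byte sequence.
Byte 1: 0xDF = 11011111, payload 11111 (5 bits).
Byte 2: 0x83 = 10000011 (10xxxxxx ✓), payload 000011.
Concatenate: 11111000011 = 0x7C3 (11 bits → U+07C3).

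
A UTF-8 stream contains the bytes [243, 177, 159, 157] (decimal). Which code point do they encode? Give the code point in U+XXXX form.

Leading byte 0xF3 = 11110011 matches 11110xxx → 4-byte sequence.
Byte 1: 0xF3 = 11110011, payload 011 (3 bits).
Byte 2: 0xB1 = 10110001 (10xxxxxx ✓), payload 110001.
Byte 3: 0x9F = 10011111 (10xxxxxx ✓), payload 011111.
Byte 4: 0x9D = 10011101 (10xxxxxx ✓), payload 011101.
Concatenate: 011110001011111011101 = 0xF17DD (21 bits → U+F17DD).

U+F17DD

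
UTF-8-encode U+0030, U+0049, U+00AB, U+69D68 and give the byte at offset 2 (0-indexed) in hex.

U+0030 → 1-byte form 30 at offsets 0–0.
U+0049 → 1-byte form 49 at offsets 1–1.
U+00AB → 2-byte form C2 AB at offsets 2–3.
Offset 2 falls in char 3's range; it's byte 1 of C2 AB = 0xC2.

0xC2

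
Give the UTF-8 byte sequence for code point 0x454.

D1 94

U+0454 = 0x454 = 1108 decimal. In range U+0080–U+07FF → 2-byte form: 110xxxxx 10xxxxxx.
Binary (11 bits): 10001010100.
Split 5+6: 10001 | 010100.
Byte 1: 11010001 = 0xD1.
Byte 2: 10010100 = 0x94.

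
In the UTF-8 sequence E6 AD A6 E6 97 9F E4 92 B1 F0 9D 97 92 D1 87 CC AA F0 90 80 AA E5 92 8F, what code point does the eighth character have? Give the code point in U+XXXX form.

Offset 0: leading byte 0xE6 = 11100110 → 3-byte char #1 = E6 AD A6.
Offset 3: leading byte 0xE6 = 11100110 → 3-byte char #2 = E6 97 9F.
Offset 6: leading byte 0xE4 = 11100100 → 3-byte char #3 = E4 92 B1.
Offset 9: leading byte 0xF0 = 11110000 → 4-byte char #4 = F0 9D 97 92.
Offset 13: leading byte 0xD1 = 11010001 → 2-byte char #5 = D1 87.
Offset 15: leading byte 0xCC = 11001100 → 2-byte char #6 = CC AA.
Offset 17: leading byte 0xF0 = 11110000 → 4-byte char #7 = F0 90 80 AA.
Offset 21: leading byte 0xE5 = 11100101 → 3-byte char #8 = E5 92 8F.
Leading byte 0xE5 = 11100101 matches 1110xxxx → 3-byte sequence.
Byte 1: 0xE5 = 11100101, payload 0101 (4 bits).
Byte 2: 0x92 = 10010010 (10xxxxxx ✓), payload 010010.
Byte 3: 0x8F = 10001111 (10xxxxxx ✓), payload 001111.
Concatenate: 0101010010001111 = 0x548F (16 bits → U+548F).

U+548F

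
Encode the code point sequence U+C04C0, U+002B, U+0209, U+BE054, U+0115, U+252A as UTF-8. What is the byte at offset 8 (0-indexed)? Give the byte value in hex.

U+C04C0 → 4-byte form F3 80 93 80 at offsets 0–3.
U+002B → 1-byte form 2B at offsets 4–4.
U+0209 → 2-byte form C8 89 at offsets 5–6.
U+BE054 → 4-byte form F2 BE 81 94 at offsets 7–10.
Offset 8 falls in char 4's range; it's byte 2 of F2 BE 81 94 = 0xBE.

0xBE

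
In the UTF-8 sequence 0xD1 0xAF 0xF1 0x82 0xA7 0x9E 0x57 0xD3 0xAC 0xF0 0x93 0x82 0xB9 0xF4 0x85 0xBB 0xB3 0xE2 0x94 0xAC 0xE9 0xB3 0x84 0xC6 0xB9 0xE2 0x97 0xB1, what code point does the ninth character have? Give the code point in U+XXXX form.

U+01B9

Offset 0: leading byte 0xD1 = 11010001 → 2-byte char #1 = D1 AF.
Offset 2: leading byte 0xF1 = 11110001 → 4-byte char #2 = F1 82 A7 9E.
Offset 6: leading byte 0x57 = 01010111 → 1-byte char #3 = 57.
Offset 7: leading byte 0xD3 = 11010011 → 2-byte char #4 = D3 AC.
Offset 9: leading byte 0xF0 = 11110000 → 4-byte char #5 = F0 93 82 B9.
Offset 13: leading byte 0xF4 = 11110100 → 4-byte char #6 = F4 85 BB B3.
Offset 17: leading byte 0xE2 = 11100010 → 3-byte char #7 = E2 94 AC.
Offset 20: leading byte 0xE9 = 11101001 → 3-byte char #8 = E9 B3 84.
Offset 23: leading byte 0xC6 = 11000110 → 2-byte char #9 = C6 B9.
Leading byte 0xC6 = 11000110 matches 110xxxxx → 2-byte sequence.
Byte 1: 0xC6 = 11000110, payload 00110 (5 bits).
Byte 2: 0xB9 = 10111001 (10xxxxxx ✓), payload 111001.
Concatenate: 00110111001 = 0x1B9 (11 bits → U+01B9).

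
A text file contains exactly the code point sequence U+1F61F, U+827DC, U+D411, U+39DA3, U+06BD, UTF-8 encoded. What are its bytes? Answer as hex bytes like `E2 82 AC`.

U+1F61F: 4-byte form → F0 9F 98 9F.
U+827DC: 4-byte form → F2 82 9F 9C.
U+D411: 3-byte form → ED 90 91.
U+39DA3: 4-byte form → F0 B9 B6 A3.
U+06BD: 2-byte form → DA BD.
Concatenated (17 bytes): F0 9F 98 9F F2 82 9F 9C ED 90 91 F0 B9 B6 A3 DA BD.

F0 9F 98 9F F2 82 9F 9C ED 90 91 F0 B9 B6 A3 DA BD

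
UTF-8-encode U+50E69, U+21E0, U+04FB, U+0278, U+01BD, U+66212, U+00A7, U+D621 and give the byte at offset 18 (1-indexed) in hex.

0xC2

1-indexed offset 18 is 0-indexed offset 17.
U+50E69 → 4-byte form F1 90 B9 A9 at offsets 0–3.
U+21E0 → 3-byte form E2 87 A0 at offsets 4–6.
U+04FB → 2-byte form D3 BB at offsets 7–8.
U+0278 → 2-byte form C9 B8 at offsets 9–10.
U+01BD → 2-byte form C6 BD at offsets 11–12.
U+66212 → 4-byte form F1 A6 88 92 at offsets 13–16.
U+00A7 → 2-byte form C2 A7 at offsets 17–18.
Offset 17 falls in char 7's range; it's byte 1 of C2 A7 = 0xC2.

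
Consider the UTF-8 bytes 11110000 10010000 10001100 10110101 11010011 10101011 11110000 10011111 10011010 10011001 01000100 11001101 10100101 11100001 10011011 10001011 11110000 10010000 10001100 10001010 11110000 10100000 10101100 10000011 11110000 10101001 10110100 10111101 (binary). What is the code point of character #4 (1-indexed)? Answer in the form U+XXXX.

Offset 0: leading byte 0xF0 = 11110000 → 4-byte char #1 = F0 90 8C B5.
Offset 4: leading byte 0xD3 = 11010011 → 2-byte char #2 = D3 AB.
Offset 6: leading byte 0xF0 = 11110000 → 4-byte char #3 = F0 9F 9A 99.
Offset 10: leading byte 0x44 = 01000100 → 1-byte char #4 = 44.
Leading byte 0x44 = 01000100 matches 0xxxxxxx → 1-byte sequence.
Byte 1: 0x44 = 01000100, payload 1000100 (7 bits).
Concatenate: 1000100 = 0x44 (7 bits → U+0044).

U+0044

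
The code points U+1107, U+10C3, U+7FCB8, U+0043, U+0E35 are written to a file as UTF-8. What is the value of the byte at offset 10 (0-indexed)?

U+1107 → 3-byte form E1 84 87 at offsets 0–2.
U+10C3 → 3-byte form E1 83 83 at offsets 3–5.
U+7FCB8 → 4-byte form F1 BF B2 B8 at offsets 6–9.
U+0043 → 1-byte form 43 at offsets 10–10.
Offset 10 falls in char 4's range; it's byte 1 of 43 = 0x43.

0x43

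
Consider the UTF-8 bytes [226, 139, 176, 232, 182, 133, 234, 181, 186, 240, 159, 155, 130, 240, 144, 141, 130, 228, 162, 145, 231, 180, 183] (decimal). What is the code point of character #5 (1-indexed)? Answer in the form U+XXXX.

U+10342

Offset 0: leading byte 0xE2 = 11100010 → 3-byte char #1 = E2 8B B0.
Offset 3: leading byte 0xE8 = 11101000 → 3-byte char #2 = E8 B6 85.
Offset 6: leading byte 0xEA = 11101010 → 3-byte char #3 = EA B5 BA.
Offset 9: leading byte 0xF0 = 11110000 → 4-byte char #4 = F0 9F 9B 82.
Offset 13: leading byte 0xF0 = 11110000 → 4-byte char #5 = F0 90 8D 82.
Leading byte 0xF0 = 11110000 matches 11110xxx → 4-byte sequence.
Byte 1: 0xF0 = 11110000, payload 000 (3 bits).
Byte 2: 0x90 = 10010000 (10xxxxxx ✓), payload 010000.
Byte 3: 0x8D = 10001101 (10xxxxxx ✓), payload 001101.
Byte 4: 0x82 = 10000010 (10xxxxxx ✓), payload 000010.
Concatenate: 000010000001101000010 = 0x10342 (21 bits → U+10342).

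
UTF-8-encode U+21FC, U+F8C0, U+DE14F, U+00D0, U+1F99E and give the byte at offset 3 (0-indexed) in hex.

0xEF

U+21FC → 3-byte form E2 87 BC at offsets 0–2.
U+F8C0 → 3-byte form EF A3 80 at offsets 3–5.
Offset 3 falls in char 2's range; it's byte 1 of EF A3 80 = 0xEF.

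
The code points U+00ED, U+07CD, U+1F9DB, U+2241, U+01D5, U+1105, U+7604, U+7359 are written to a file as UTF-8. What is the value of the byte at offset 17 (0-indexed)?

0x98

U+00ED → 2-byte form C3 AD at offsets 0–1.
U+07CD → 2-byte form DF 8D at offsets 2–3.
U+1F9DB → 4-byte form F0 9F A7 9B at offsets 4–7.
U+2241 → 3-byte form E2 89 81 at offsets 8–10.
U+01D5 → 2-byte form C7 95 at offsets 11–12.
U+1105 → 3-byte form E1 84 85 at offsets 13–15.
U+7604 → 3-byte form E7 98 84 at offsets 16–18.
Offset 17 falls in char 7's range; it's byte 2 of E7 98 84 = 0x98.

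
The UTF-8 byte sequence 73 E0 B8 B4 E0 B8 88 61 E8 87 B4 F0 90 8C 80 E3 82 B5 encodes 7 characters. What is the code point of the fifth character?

Offset 0: leading byte 0x73 = 01110011 → 1-byte char #1 = 73.
Offset 1: leading byte 0xE0 = 11100000 → 3-byte char #2 = E0 B8 B4.
Offset 4: leading byte 0xE0 = 11100000 → 3-byte char #3 = E0 B8 88.
Offset 7: leading byte 0x61 = 01100001 → 1-byte char #4 = 61.
Offset 8: leading byte 0xE8 = 11101000 → 3-byte char #5 = E8 87 B4.
Leading byte 0xE8 = 11101000 matches 1110xxxx → 3-byte sequence.
Byte 1: 0xE8 = 11101000, payload 1000 (4 bits).
Byte 2: 0x87 = 10000111 (10xxxxxx ✓), payload 000111.
Byte 3: 0xB4 = 10110100 (10xxxxxx ✓), payload 110100.
Concatenate: 1000000111110100 = 0x81F4 (16 bits → U+81F4).

U+81F4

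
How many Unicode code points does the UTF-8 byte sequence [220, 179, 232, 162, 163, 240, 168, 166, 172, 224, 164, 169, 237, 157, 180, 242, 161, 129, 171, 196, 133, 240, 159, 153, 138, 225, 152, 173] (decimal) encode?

Byte at offset 0: 0xDC = 11011100 → 2-byte char (#1). Advance 2.
Byte at offset 2: 0xE8 = 11101000 → 3-byte char (#2). Advance 3.
Byte at offset 5: 0xF0 = 11110000 → 4-byte char (#3). Advance 4.
Byte at offset 9: 0xE0 = 11100000 → 3-byte char (#4). Advance 3.
Byte at offset 12: 0xED = 11101101 → 3-byte char (#5). Advance 3.
Byte at offset 15: 0xF2 = 11110010 → 4-byte char (#6). Advance 4.
Byte at offset 19: 0xC4 = 11000100 → 2-byte char (#7). Advance 2.
Byte at offset 21: 0xF0 = 11110000 → 4-byte char (#8). Advance 4.
Byte at offset 25: 0xE1 = 11100001 → 3-byte char (#9). Advance 3.
Reached end at offset 28 after 9 code points.

9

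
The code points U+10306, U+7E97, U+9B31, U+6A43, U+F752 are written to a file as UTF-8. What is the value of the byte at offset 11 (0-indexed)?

0xA9

U+10306 → 4-byte form F0 90 8C 86 at offsets 0–3.
U+7E97 → 3-byte form E7 BA 97 at offsets 4–6.
U+9B31 → 3-byte form E9 AC B1 at offsets 7–9.
U+6A43 → 3-byte form E6 A9 83 at offsets 10–12.
Offset 11 falls in char 4's range; it's byte 2 of E6 A9 83 = 0xA9.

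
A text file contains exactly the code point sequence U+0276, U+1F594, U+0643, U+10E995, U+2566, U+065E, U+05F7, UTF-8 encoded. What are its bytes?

C9 B6 F0 9F 96 94 D9 83 F4 8E A6 95 E2 95 A6 D9 9E D7 B7

U+0276: 2-byte form → C9 B6.
U+1F594: 4-byte form → F0 9F 96 94.
U+0643: 2-byte form → D9 83.
U+10E995: 4-byte form → F4 8E A6 95.
U+2566: 3-byte form → E2 95 A6.
U+065E: 2-byte form → D9 9E.
U+05F7: 2-byte form → D7 B7.
Concatenated (19 bytes): C9 B6 F0 9F 96 94 D9 83 F4 8E A6 95 E2 95 A6 D9 9E D7 B7.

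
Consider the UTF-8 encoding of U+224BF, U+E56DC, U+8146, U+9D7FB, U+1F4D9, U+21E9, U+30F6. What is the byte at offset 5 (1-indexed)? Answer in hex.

0xF3

1-indexed offset 5 is 0-indexed offset 4.
U+224BF → 4-byte form F0 A2 92 BF at offsets 0–3.
U+E56DC → 4-byte form F3 A5 9B 9C at offsets 4–7.
Offset 4 falls in char 2's range; it's byte 1 of F3 A5 9B 9C = 0xF3.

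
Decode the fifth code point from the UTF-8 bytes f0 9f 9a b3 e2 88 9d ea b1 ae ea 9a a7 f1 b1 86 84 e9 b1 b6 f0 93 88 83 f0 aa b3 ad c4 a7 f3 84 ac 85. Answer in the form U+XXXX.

Offset 0: leading byte 0xF0 = 11110000 → 4-byte char #1 = F0 9F 9A B3.
Offset 4: leading byte 0xE2 = 11100010 → 3-byte char #2 = E2 88 9D.
Offset 7: leading byte 0xEA = 11101010 → 3-byte char #3 = EA B1 AE.
Offset 10: leading byte 0xEA = 11101010 → 3-byte char #4 = EA 9A A7.
Offset 13: leading byte 0xF1 = 11110001 → 4-byte char #5 = F1 B1 86 84.
Leading byte 0xF1 = 11110001 matches 11110xxx → 4-byte sequence.
Byte 1: 0xF1 = 11110001, payload 001 (3 bits).
Byte 2: 0xB1 = 10110001 (10xxxxxx ✓), payload 110001.
Byte 3: 0x86 = 10000110 (10xxxxxx ✓), payload 000110.
Byte 4: 0x84 = 10000100 (10xxxxxx ✓), payload 000100.
Concatenate: 001110001000110000100 = 0x71184 (21 bits → U+71184).

U+71184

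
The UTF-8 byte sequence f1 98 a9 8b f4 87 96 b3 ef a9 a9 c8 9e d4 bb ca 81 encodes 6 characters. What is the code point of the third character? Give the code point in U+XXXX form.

Offset 0: leading byte 0xF1 = 11110001 → 4-byte char #1 = F1 98 A9 8B.
Offset 4: leading byte 0xF4 = 11110100 → 4-byte char #2 = F4 87 96 B3.
Offset 8: leading byte 0xEF = 11101111 → 3-byte char #3 = EF A9 A9.
Leading byte 0xEF = 11101111 matches 1110xxxx → 3-byte sequence.
Byte 1: 0xEF = 11101111, payload 1111 (4 bits).
Byte 2: 0xA9 = 10101001 (10xxxxxx ✓), payload 101001.
Byte 3: 0xA9 = 10101001 (10xxxxxx ✓), payload 101001.
Concatenate: 1111101001101001 = 0xFA69 (16 bits → U+FA69).

U+FA69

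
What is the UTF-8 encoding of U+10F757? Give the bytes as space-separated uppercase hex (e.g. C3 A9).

F4 8F 9D 97

U+10F757 = 0x10F757 = 1111895 decimal. In range U+10000–U+10FFFF → 4-byte form: 11110xxx 10xxxxxx 10xxxxxx 10xxxxxx.
Binary (21 bits): 100001111011101010111.
Split 3+6+6+6: 100 | 001111 | 011101 | 010111.
Byte 1: 11110100 = 0xF4.
Byte 2: 10001111 = 0x8F.
Byte 3: 10011101 = 0x9D.
Byte 4: 10010111 = 0x97.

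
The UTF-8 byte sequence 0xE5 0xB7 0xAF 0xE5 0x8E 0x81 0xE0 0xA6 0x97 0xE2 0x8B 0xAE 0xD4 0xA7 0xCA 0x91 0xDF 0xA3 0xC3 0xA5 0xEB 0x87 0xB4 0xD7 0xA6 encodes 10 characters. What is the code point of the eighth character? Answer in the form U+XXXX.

U+00E5

Offset 0: leading byte 0xE5 = 11100101 → 3-byte char #1 = E5 B7 AF.
Offset 3: leading byte 0xE5 = 11100101 → 3-byte char #2 = E5 8E 81.
Offset 6: leading byte 0xE0 = 11100000 → 3-byte char #3 = E0 A6 97.
Offset 9: leading byte 0xE2 = 11100010 → 3-byte char #4 = E2 8B AE.
Offset 12: leading byte 0xD4 = 11010100 → 2-byte char #5 = D4 A7.
Offset 14: leading byte 0xCA = 11001010 → 2-byte char #6 = CA 91.
Offset 16: leading byte 0xDF = 11011111 → 2-byte char #7 = DF A3.
Offset 18: leading byte 0xC3 = 11000011 → 2-byte char #8 = C3 A5.
Leading byte 0xC3 = 11000011 matches 110xxxxx → 2-byte sequence.
Byte 1: 0xC3 = 11000011, payload 00011 (5 bits).
Byte 2: 0xA5 = 10100101 (10xxxxxx ✓), payload 100101.
Concatenate: 00011100101 = 0xE5 (11 bits → U+00E5).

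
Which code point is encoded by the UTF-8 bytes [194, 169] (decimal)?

Leading byte 0xC2 = 11000010 matches 110xxxxx → 2-byte sequence.
Byte 1: 0xC2 = 11000010, payload 00010 (5 bits).
Byte 2: 0xA9 = 10101001 (10xxxxxx ✓), payload 101001.
Concatenate: 00010101001 = 0xA9 (11 bits → U+00A9).

U+00A9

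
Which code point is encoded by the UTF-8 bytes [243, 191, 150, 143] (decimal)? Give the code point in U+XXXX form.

U+FF58F

Leading byte 0xF3 = 11110011 matches 11110xxx → 4-byte sequence.
Byte 1: 0xF3 = 11110011, payload 011 (3 bits).
Byte 2: 0xBF = 10111111 (10xxxxxx ✓), payload 111111.
Byte 3: 0x96 = 10010110 (10xxxxxx ✓), payload 010110.
Byte 4: 0x8F = 10001111 (10xxxxxx ✓), payload 001111.
Concatenate: 011111111010110001111 = 0xFF58F (21 bits → U+FF58F).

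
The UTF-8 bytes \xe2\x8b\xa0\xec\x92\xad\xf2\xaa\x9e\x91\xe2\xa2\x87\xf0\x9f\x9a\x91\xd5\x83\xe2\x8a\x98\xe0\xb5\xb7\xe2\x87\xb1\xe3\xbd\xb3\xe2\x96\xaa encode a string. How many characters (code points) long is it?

Byte at offset 0: 0xE2 = 11100010 → 3-byte char (#1). Advance 3.
Byte at offset 3: 0xEC = 11101100 → 3-byte char (#2). Advance 3.
Byte at offset 6: 0xF2 = 11110010 → 4-byte char (#3). Advance 4.
Byte at offset 10: 0xE2 = 11100010 → 3-byte char (#4). Advance 3.
Byte at offset 13: 0xF0 = 11110000 → 4-byte char (#5). Advance 4.
Byte at offset 17: 0xD5 = 11010101 → 2-byte char (#6). Advance 2.
Byte at offset 19: 0xE2 = 11100010 → 3-byte char (#7). Advance 3.
Byte at offset 22: 0xE0 = 11100000 → 3-byte char (#8). Advance 3.
Byte at offset 25: 0xE2 = 11100010 → 3-byte char (#9). Advance 3.
Byte at offset 28: 0xE3 = 11100011 → 3-byte char (#10). Advance 3.
Byte at offset 31: 0xE2 = 11100010 → 3-byte char (#11). Advance 3.
Reached end at offset 34 after 11 code points.

11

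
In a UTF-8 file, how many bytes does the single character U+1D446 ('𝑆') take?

4

U+1D446 = 0x1D446. UTF-8 uses 1 byte below 0x80, 2 below 0x800, 3 below 0x10000, 4 up to 0x10FFFF. 0x1D446 is in U+10000–U+10FFFF → 4 bytes.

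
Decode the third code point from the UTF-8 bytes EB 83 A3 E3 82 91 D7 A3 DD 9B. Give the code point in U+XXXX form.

Offset 0: leading byte 0xEB = 11101011 → 3-byte char #1 = EB 83 A3.
Offset 3: leading byte 0xE3 = 11100011 → 3-byte char #2 = E3 82 91.
Offset 6: leading byte 0xD7 = 11010111 → 2-byte char #3 = D7 A3.
Leading byte 0xD7 = 11010111 matches 110xxxxx → 2-byte sequence.
Byte 1: 0xD7 = 11010111, payload 10111 (5 bits).
Byte 2: 0xA3 = 10100011 (10xxxxxx ✓), payload 100011.
Concatenate: 10111100011 = 0x5E3 (11 bits → U+05E3).

U+05E3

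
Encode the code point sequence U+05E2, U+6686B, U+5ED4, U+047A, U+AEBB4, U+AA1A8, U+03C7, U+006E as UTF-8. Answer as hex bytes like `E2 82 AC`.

U+05E2: 2-byte form → D7 A2.
U+6686B: 4-byte form → F1 A6 A1 AB.
U+5ED4: 3-byte form → E5 BB 94.
U+047A: 2-byte form → D1 BA.
U+AEBB4: 4-byte form → F2 AE AE B4.
U+AA1A8: 4-byte form → F2 AA 86 A8.
U+03C7: 2-byte form → CF 87.
U+006E: 1-byte form → 6E.
Concatenated (22 bytes): D7 A2 F1 A6 A1 AB E5 BB 94 D1 BA F2 AE AE B4 F2 AA 86 A8 CF 87 6E.

D7 A2 F1 A6 A1 AB E5 BB 94 D1 BA F2 AE AE B4 F2 AA 86 A8 CF 87 6E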